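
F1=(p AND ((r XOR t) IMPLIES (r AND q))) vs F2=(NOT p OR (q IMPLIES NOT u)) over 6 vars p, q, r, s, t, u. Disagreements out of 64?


F1 = (p AND ((r XOR t) IMPLIES (r AND q)))
F2 = (NOT p OR (q IMPLIES NOT u))
Evaluate both on each of 64 rows (bits = p,q,r,s,t,u):
  row 0 [000000]: F1=0 F2=1 (differ) -> 1
  row 1 [000001]: F1=0 F2=1 (differ) -> 1
  row 2 [000010]: F1=0 F2=1 (differ) -> 1
  row 3 [000011]: F1=0 F2=1 (differ) -> 1
  row 4 [000100]: F1=0 F2=1 (differ) -> 1
  (every remaining row is evaluated the same way; all 64 results are listed next)
Full result column, 8 rows per line (p,q,r fixed per line; s,t,u runs 000..111 left to right):
  rows 0-7 [p,q,r=000]: 11111111  (ones: 8)
  rows 8-15 [p,q,r=001]: 11111111  (ones: 8)
  rows 16-23 [p,q,r=010]: 11111111  (ones: 8)
  rows 24-31 [p,q,r=011]: 11111111  (ones: 8)
  rows 32-39 [p,q,r=100]: 00110011  (ones: 4)
  rows 40-47 [p,q,r=101]: 11001100  (ones: 4)
  rows 48-55 [p,q,r=110]: 01100110  (ones: 4)
  rows 56-63 [p,q,r=111]: 01010101  (ones: 4)
Disagreements = 8+8+8+8+4+4+4+4 = 48

48


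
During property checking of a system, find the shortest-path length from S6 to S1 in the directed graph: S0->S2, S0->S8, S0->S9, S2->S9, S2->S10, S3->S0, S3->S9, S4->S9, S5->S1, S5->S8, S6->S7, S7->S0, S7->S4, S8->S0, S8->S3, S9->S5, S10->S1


BFS layer-by-layer from S6:
  dist 0: {S6}
  dist 1: {S7}
  dist 2: {S0, S4}
  dist 3: {S2, S8, S9}
  dist 4: {S3, S5, S10}
  dist 5: {S1}
  -> S1 reached at distance 5
Shortest path length = 5

5


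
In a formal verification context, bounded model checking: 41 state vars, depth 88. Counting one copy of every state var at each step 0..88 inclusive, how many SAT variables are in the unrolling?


BMC unrolls to depth k, creating one copy of each state var for steps 0..k.
Step count = 88 + 1 = 89 (steps 0 through 88)
Vars per step = 41
Total = 41 * 89 = 3649

3649


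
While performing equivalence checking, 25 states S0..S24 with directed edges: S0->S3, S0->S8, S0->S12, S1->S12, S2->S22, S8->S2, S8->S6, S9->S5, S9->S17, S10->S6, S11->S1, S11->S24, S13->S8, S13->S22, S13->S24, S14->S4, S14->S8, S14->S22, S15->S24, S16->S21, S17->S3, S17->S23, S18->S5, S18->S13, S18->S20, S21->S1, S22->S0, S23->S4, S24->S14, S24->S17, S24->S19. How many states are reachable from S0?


BFS from S0:
  layer 0: {S0}
  layer 1: {S3, S8, S12}
  layer 2: {S2, S6}
  layer 3: {S22}
Reachable set: {S0, S2, S3, S6, S8, S12, S22}
Count = 7

7


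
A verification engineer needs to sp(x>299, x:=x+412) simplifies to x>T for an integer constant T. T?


Formula: sp(P, x:=E) = exists old_x. (x = E[old_x/x]) AND P[old_x/x] (old_x is the value of x before the assignment; eliminate old_x by solving x = E[old_x/x] for old_x)
Step 1: Precondition P: x>299, i.e. old_x > 299
Step 2: Assignment gives x = old_x + 412, so old_x = x - 412
Step 3: Substitute into P: x - 412 > 299
Step 4: Simplify: x > 299+412 = 711

711


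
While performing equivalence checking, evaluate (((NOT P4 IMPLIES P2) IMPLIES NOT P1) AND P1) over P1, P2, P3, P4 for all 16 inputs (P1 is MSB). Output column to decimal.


Formula: (((NOT P4 IMPLIES P2) IMPLIES NOT P1) AND P1) over P1, P2, P3, P4 (16 rows)
Evaluate each row (bits = P1,P2,P3,P4, MSB first):
  row 0 [0000]: (((NOT 0 IMPLIES 0) IMPLIES NOT 0) AND 0) -> 0
  row 1 [0001]: (((NOT 1 IMPLIES 0) IMPLIES NOT 0) AND 0) -> 0
  row 2 [0010]: (((NOT 0 IMPLIES 0) IMPLIES NOT 0) AND 0) -> 0
  row 3 [0011]: (((NOT 1 IMPLIES 0) IMPLIES NOT 0) AND 0) -> 0
  row 4 [0100]: (((NOT 0 IMPLIES 1) IMPLIES NOT 0) AND 0) -> 0
  row 5 [0101]: (((NOT 1 IMPLIES 1) IMPLIES NOT 0) AND 0) -> 0
  row 6 [0110]: (((NOT 0 IMPLIES 1) IMPLIES NOT 0) AND 0) -> 0
  row 7 [0111]: (((NOT 1 IMPLIES 1) IMPLIES NOT 0) AND 0) -> 0
  row 8 [1000]: (((NOT 0 IMPLIES 0) IMPLIES NOT 1) AND 1) -> 1
  row 9 [1001]: (((NOT 1 IMPLIES 0) IMPLIES NOT 1) AND 1) -> 0
  row 10 [1010]: (((NOT 0 IMPLIES 0) IMPLIES NOT 1) AND 1) -> 1
  row 11 [1011]: (((NOT 1 IMPLIES 0) IMPLIES NOT 1) AND 1) -> 0
  row 12 [1100]: (((NOT 0 IMPLIES 1) IMPLIES NOT 1) AND 1) -> 0
  row 13 [1101]: (((NOT 1 IMPLIES 1) IMPLIES NOT 1) AND 1) -> 0
  row 14 [1110]: (((NOT 0 IMPLIES 1) IMPLIES NOT 1) AND 1) -> 0
  row 15 [1111]: (((NOT 1 IMPLIES 1) IMPLIES NOT 1) AND 1) -> 0
Full result column, 4 rows per line (P1,P2 fixed per line; P3,P4 runs 00..11 left to right):
  rows 0-3 [P1,P2=00]: 0000  = hex 0
  rows 4-7 [P1,P2=01]: 0000  = hex 0
  rows 8-11 [P1,P2=10]: 1010  = hex A
  rows 12-15 [P1,P2=11]: 0000  = hex 0
Output column (row 0 .. row 15) = 0000000010100000
Output column grouped in 4s = 0000 0000 1010 0000 = 0x00A0
Convert to decimal digit by digit (value = value*16 + digit):
  0 -> 0
  0*16 + 0 = 0
  0*16 + 10 (A) = 10
  10*16 + 0 = 160
Decimal = 160

160


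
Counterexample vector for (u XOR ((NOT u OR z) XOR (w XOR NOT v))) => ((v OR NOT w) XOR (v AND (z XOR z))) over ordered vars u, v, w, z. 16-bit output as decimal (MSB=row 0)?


F1 = (u XOR ((NOT u OR z) XOR (w XOR NOT v)))
F2 = ((v OR NOT w) XOR (v AND (z XOR z)))
Counterexample to F1=>F2 is where F1=1 and F2=0.
Evaluate each row (bits = u,v,w,z, MSB first):
  row 0 [0000]: F1=0 F2=1 -> F1&~F2 -> 0
  row 1 [0001]: F1=0 F2=1 -> F1&~F2 -> 0
  row 2 [0010]: F1=1 F2=0 -> F1&~F2 -> 1
  row 3 [0011]: F1=1 F2=0 -> F1&~F2 -> 1
  row 4 [0100]: F1=1 F2=1 -> F1&~F2 -> 0
  row 5 [0101]: F1=1 F2=1 -> F1&~F2 -> 0
  row 6 [0110]: F1=0 F2=1 -> F1&~F2 -> 0
  row 7 [0111]: F1=0 F2=1 -> F1&~F2 -> 0
  row 8 [1000]: F1=0 F2=1 -> F1&~F2 -> 0
  row 9 [1001]: F1=1 F2=1 -> F1&~F2 -> 0
  row 10 [1010]: F1=1 F2=0 -> F1&~F2 -> 1
  row 11 [1011]: F1=0 F2=0 -> F1&~F2 -> 0
  row 12 [1100]: F1=1 F2=1 -> F1&~F2 -> 0
  row 13 [1101]: F1=0 F2=1 -> F1&~F2 -> 0
  row 14 [1110]: F1=0 F2=1 -> F1&~F2 -> 0
  row 15 [1111]: F1=1 F2=1 -> F1&~F2 -> 0
Full result column, 4 rows per line (u,v fixed per line; w,z runs 00..11 left to right):
  rows 0-3 [u,v=00]: 0011  = hex 3
  rows 4-7 [u,v=01]: 0000  = hex 0
  rows 8-11 [u,v=10]: 0010  = hex 2
  rows 12-15 [u,v=11]: 0000  = hex 0
Counterexample vector (row 0 .. row 15) = 0011000000100000
Output column grouped in 4s = 0011 0000 0010 0000 = 0x3020
Convert to decimal digit by digit (value = value*16 + digit):
  3 -> 3
  3*16 + 0 = 48
  48*16 + 2 = 770
  770*16 + 0 = 12320
Decimal = 12320

12320


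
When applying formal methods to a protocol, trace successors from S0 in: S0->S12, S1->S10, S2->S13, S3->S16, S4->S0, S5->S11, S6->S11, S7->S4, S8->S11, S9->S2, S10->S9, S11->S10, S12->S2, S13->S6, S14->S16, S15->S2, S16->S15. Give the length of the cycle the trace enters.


Trace from S0 until a state repeats:
  S0 -> S12 -> S2 -> S13 -> S6 -> S11 -> S10 -> S9 -> S2
S2 first seen at step 2, revisited at step 8.
Cycle length = 8 - 2 = 6

6


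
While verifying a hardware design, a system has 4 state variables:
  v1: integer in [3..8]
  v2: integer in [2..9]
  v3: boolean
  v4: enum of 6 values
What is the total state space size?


State space = product of domain sizes of all variables.
Domain sizes:
  v1 (integer in [3..8]): 6
  v2 (integer in [2..9]): 8
  v3 (boolean): 2
  v4 (enum of 6 values): 6
Product = 6 * 8 * 2 * 6 = 576

576


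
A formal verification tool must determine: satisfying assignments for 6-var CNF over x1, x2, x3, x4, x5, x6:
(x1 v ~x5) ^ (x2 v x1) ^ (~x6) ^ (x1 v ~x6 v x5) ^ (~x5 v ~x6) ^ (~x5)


CNF with 6 clauses over 6 vars (64 assignments).
An assignment satisfies CNF iff every clause has >=1 true literal.
Check each row (bits = x1,x2,x3,x4,x5,x6; clause T/F shown):
  row 0 [000000]: clauses=TFTTTT -> 0
  row 1 [000001]: clauses=TFFFTT -> 0
  row 2 [000010]: clauses=FFTTTF -> 0
  row 3 [000011]: clauses=FFFTFF -> 0
  row 4 [000100]: clauses=TFTTTT -> 0
  (every remaining row is evaluated the same way; all 64 results are listed next)
Full result column, 8 rows per line (x1,x2,x3 fixed per line; x4,x5,x6 runs 000..111 left to right):
  rows 0-7 [x1,x2,x3=000]: 00000000  (ones: 0)
  rows 8-15 [x1,x2,x3=001]: 00000000  (ones: 0)
  rows 16-23 [x1,x2,x3=010]: 10001000  (ones: 2)
  rows 24-31 [x1,x2,x3=011]: 10001000  (ones: 2)
  rows 32-39 [x1,x2,x3=100]: 10001000  (ones: 2)
  rows 40-47 [x1,x2,x3=101]: 10001000  (ones: 2)
  rows 48-55 [x1,x2,x3=110]: 10001000  (ones: 2)
  rows 56-63 [x1,x2,x3=111]: 10001000  (ones: 2)
Satisfying assignments = 0+0+2+2+2+2+2+2 = 12

12


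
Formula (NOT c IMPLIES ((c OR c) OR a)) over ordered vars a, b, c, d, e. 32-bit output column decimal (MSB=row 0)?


Formula: (NOT c IMPLIES ((c OR c) OR a)) over a, b, c, d, e (32 rows)
Evaluate each row (bits = a,b,c,d,e, MSB first):
  row 0 [00000]: (NOT 0 IMPLIES ((0 OR 0) OR 0)) -> 0
  row 1 [00001]: (NOT 0 IMPLIES ((0 OR 0) OR 0)) -> 0
  row 2 [00010]: (NOT 0 IMPLIES ((0 OR 0) OR 0)) -> 0
  row 3 [00011]: (NOT 0 IMPLIES ((0 OR 0) OR 0)) -> 0
  row 4 [00100]: (NOT 1 IMPLIES ((1 OR 1) OR 0)) -> 1
  row 5 [00101]: (NOT 1 IMPLIES ((1 OR 1) OR 0)) -> 1
  row 6 [00110]: (NOT 1 IMPLIES ((1 OR 1) OR 0)) -> 1
  row 7 [00111]: (NOT 1 IMPLIES ((1 OR 1) OR 0)) -> 1
  row 8 [01000]: (NOT 0 IMPLIES ((0 OR 0) OR 0)) -> 0
  row 9 [01001]: (NOT 0 IMPLIES ((0 OR 0) OR 0)) -> 0
  row 10 [01010]: (NOT 0 IMPLIES ((0 OR 0) OR 0)) -> 0
  row 11 [01011]: (NOT 0 IMPLIES ((0 OR 0) OR 0)) -> 0
  row 12 [01100]: (NOT 1 IMPLIES ((1 OR 1) OR 0)) -> 1
  row 13 [01101]: (NOT 1 IMPLIES ((1 OR 1) OR 0)) -> 1
  row 14 [01110]: (NOT 1 IMPLIES ((1 OR 1) OR 0)) -> 1
  row 15 [01111]: (NOT 1 IMPLIES ((1 OR 1) OR 0)) -> 1
  row 16 [10000]: (NOT 0 IMPLIES ((0 OR 0) OR 1)) -> 1
  row 17 [10001]: (NOT 0 IMPLIES ((0 OR 0) OR 1)) -> 1
  row 18 [10010]: (NOT 0 IMPLIES ((0 OR 0) OR 1)) -> 1
  row 19 [10011]: (NOT 0 IMPLIES ((0 OR 0) OR 1)) -> 1
  row 20 [10100]: (NOT 1 IMPLIES ((1 OR 1) OR 1)) -> 1
  row 21 [10101]: (NOT 1 IMPLIES ((1 OR 1) OR 1)) -> 1
  row 22 [10110]: (NOT 1 IMPLIES ((1 OR 1) OR 1)) -> 1
  row 23 [10111]: (NOT 1 IMPLIES ((1 OR 1) OR 1)) -> 1
  row 24 [11000]: (NOT 0 IMPLIES ((0 OR 0) OR 1)) -> 1
  row 25 [11001]: (NOT 0 IMPLIES ((0 OR 0) OR 1)) -> 1
  row 26 [11010]: (NOT 0 IMPLIES ((0 OR 0) OR 1)) -> 1
  row 27 [11011]: (NOT 0 IMPLIES ((0 OR 0) OR 1)) -> 1
  row 28 [11100]: (NOT 1 IMPLIES ((1 OR 1) OR 1)) -> 1
  row 29 [11101]: (NOT 1 IMPLIES ((1 OR 1) OR 1)) -> 1
  row 30 [11110]: (NOT 1 IMPLIES ((1 OR 1) OR 1)) -> 1
  row 31 [11111]: (NOT 1 IMPLIES ((1 OR 1) OR 1)) -> 1
Full result column, 4 rows per line (a,b,c fixed per line; d,e runs 00..11 left to right):
  rows 0-3 [a,b,c=000]: 0000  = hex 0
  rows 4-7 [a,b,c=001]: 1111  = hex F
  rows 8-11 [a,b,c=010]: 0000  = hex 0
  rows 12-15 [a,b,c=011]: 1111  = hex F
  rows 16-19 [a,b,c=100]: 1111  = hex F
  rows 20-23 [a,b,c=101]: 1111  = hex F
  rows 24-27 [a,b,c=110]: 1111  = hex F
  rows 28-31 [a,b,c=111]: 1111  = hex F
Output column (row 0 .. row 31) = 00001111000011111111111111111111
Output column grouped in 4s = 0000 1111 0000 1111 1111 1111 1111 1111 = 0x0F0FFFFF
Convert to decimal digit by digit (value = value*16 + digit):
  0 -> 0
  0*16 + 15 (F) = 15
  15*16 + 0 = 240
  240*16 + 15 (F) = 3855
  3855*16 + 15 (F) = 61695
  61695*16 + 15 (F) = 987135
  987135*16 + 15 (F) = 15794175
  15794175*16 + 15 (F) = 252706815
Decimal = 252706815

252706815


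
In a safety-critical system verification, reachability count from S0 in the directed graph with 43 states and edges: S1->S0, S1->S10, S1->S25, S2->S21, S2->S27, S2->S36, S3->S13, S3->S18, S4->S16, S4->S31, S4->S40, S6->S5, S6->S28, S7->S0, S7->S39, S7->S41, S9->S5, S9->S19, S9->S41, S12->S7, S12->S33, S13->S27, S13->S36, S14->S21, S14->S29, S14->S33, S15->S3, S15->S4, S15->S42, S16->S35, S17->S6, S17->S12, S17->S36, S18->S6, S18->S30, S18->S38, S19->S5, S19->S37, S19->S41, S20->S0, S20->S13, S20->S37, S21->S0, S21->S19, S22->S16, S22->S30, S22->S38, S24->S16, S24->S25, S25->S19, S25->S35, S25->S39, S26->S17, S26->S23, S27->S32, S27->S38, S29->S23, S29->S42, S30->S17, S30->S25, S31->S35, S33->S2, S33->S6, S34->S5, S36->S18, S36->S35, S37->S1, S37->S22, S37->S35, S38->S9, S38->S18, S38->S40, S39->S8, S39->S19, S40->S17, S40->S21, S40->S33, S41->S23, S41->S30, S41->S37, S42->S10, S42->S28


BFS from S0:
  layer 0: {S0}
Reachable set: {S0}
Count = 1

1


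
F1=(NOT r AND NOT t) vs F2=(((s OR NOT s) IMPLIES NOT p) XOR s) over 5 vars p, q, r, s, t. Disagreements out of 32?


F1 = (NOT r AND NOT t)
F2 = (((s OR NOT s) IMPLIES NOT p) XOR s)
Evaluate both on each of 32 rows (bits = p,q,r,s,t):
  row 0 [00000]: F1=1 F2=1 -> 0
  row 1 [00001]: F1=0 F2=1 (differ) -> 1
  row 2 [00010]: F1=1 F2=0 (differ) -> 1
  row 3 [00011]: F1=0 F2=0 -> 0
  row 4 [00100]: F1=0 F2=1 (differ) -> 1
  row 5 [00101]: F1=0 F2=1 (differ) -> 1
  row 6 [00110]: F1=0 F2=0 -> 0
  row 7 [00111]: F1=0 F2=0 -> 0
  row 8 [01000]: F1=1 F2=1 -> 0
  row 9 [01001]: F1=0 F2=1 (differ) -> 1
  row 10 [01010]: F1=1 F2=0 (differ) -> 1
  row 11 [01011]: F1=0 F2=0 -> 0
  row 12 [01100]: F1=0 F2=1 (differ) -> 1
  row 13 [01101]: F1=0 F2=1 (differ) -> 1
  row 14 [01110]: F1=0 F2=0 -> 0
  row 15 [01111]: F1=0 F2=0 -> 0
  row 16 [10000]: F1=1 F2=0 (differ) -> 1
  row 17 [10001]: F1=0 F2=0 -> 0
  row 18 [10010]: F1=1 F2=1 -> 0
  row 19 [10011]: F1=0 F2=1 (differ) -> 1
  row 20 [10100]: F1=0 F2=0 -> 0
  row 21 [10101]: F1=0 F2=0 -> 0
  row 22 [10110]: F1=0 F2=1 (differ) -> 1
  row 23 [10111]: F1=0 F2=1 (differ) -> 1
  row 24 [11000]: F1=1 F2=0 (differ) -> 1
  row 25 [11001]: F1=0 F2=0 -> 0
  row 26 [11010]: F1=1 F2=1 -> 0
  row 27 [11011]: F1=0 F2=1 (differ) -> 1
  row 28 [11100]: F1=0 F2=0 -> 0
  row 29 [11101]: F1=0 F2=0 -> 0
  row 30 [11110]: F1=0 F2=1 (differ) -> 1
  row 31 [11111]: F1=0 F2=1 (differ) -> 1
Full result column, 8 rows per line (p,q fixed per line; r,s,t runs 000..111 left to right):
  rows 0-7 [p,q=00]: 01101100  (ones: 4)
  rows 8-15 [p,q=01]: 01101100  (ones: 4)
  rows 16-23 [p,q=10]: 10010011  (ones: 4)
  rows 24-31 [p,q=11]: 10010011  (ones: 4)
Disagreements = 4+4+4+4 = 16

16


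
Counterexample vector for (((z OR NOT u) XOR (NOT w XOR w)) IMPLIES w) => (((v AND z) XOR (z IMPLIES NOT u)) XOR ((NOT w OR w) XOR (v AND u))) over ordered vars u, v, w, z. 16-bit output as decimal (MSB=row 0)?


F1 = (((z OR NOT u) XOR (NOT w XOR w)) IMPLIES w)
F2 = (((v AND z) XOR (z IMPLIES NOT u)) XOR ((NOT w OR w) XOR (v AND u)))
Counterexample to F1=>F2 is where F1=1 and F2=0.
Evaluate each row (bits = u,v,w,z, MSB first):
  row 0 [0000]: F1=1 F2=0 -> F1&~F2 -> 1
  row 1 [0001]: F1=1 F2=0 -> F1&~F2 -> 1
  row 2 [0010]: F1=1 F2=0 -> F1&~F2 -> 1
  row 3 [0011]: F1=1 F2=0 -> F1&~F2 -> 1
  row 4 [0100]: F1=1 F2=0 -> F1&~F2 -> 1
  row 5 [0101]: F1=1 F2=1 -> F1&~F2 -> 0
  row 6 [0110]: F1=1 F2=0 -> F1&~F2 -> 1
  row 7 [0111]: F1=1 F2=1 -> F1&~F2 -> 0
  row 8 [1000]: F1=0 F2=0 -> F1&~F2 -> 0
  row 9 [1001]: F1=1 F2=1 -> F1&~F2 -> 0
  row 10 [1010]: F1=1 F2=0 -> F1&~F2 -> 1
  row 11 [1011]: F1=1 F2=1 -> F1&~F2 -> 0
  row 12 [1100]: F1=0 F2=1 -> F1&~F2 -> 0
  row 13 [1101]: F1=1 F2=1 -> F1&~F2 -> 0
  row 14 [1110]: F1=1 F2=1 -> F1&~F2 -> 0
  row 15 [1111]: F1=1 F2=1 -> F1&~F2 -> 0
Full result column, 4 rows per line (u,v fixed per line; w,z runs 00..11 left to right):
  rows 0-3 [u,v=00]: 1111  = hex F
  rows 4-7 [u,v=01]: 1010  = hex A
  rows 8-11 [u,v=10]: 0010  = hex 2
  rows 12-15 [u,v=11]: 0000  = hex 0
Counterexample vector (row 0 .. row 15) = 1111101000100000
Output column grouped in 4s = 1111 1010 0010 0000 = 0xFA20
Convert to decimal digit by digit (value = value*16 + digit):
  F -> 15
  15*16 + 10 (A) = 250
  250*16 + 2 = 4002
  4002*16 + 0 = 64032
Decimal = 64032

64032


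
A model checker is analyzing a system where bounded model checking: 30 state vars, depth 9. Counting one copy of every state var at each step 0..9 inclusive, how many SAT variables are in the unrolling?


BMC unrolls to depth k, creating one copy of each state var for steps 0..k.
Step count = 9 + 1 = 10 (steps 0 through 9)
Vars per step = 30
Total = 30 * 10 = 300

300


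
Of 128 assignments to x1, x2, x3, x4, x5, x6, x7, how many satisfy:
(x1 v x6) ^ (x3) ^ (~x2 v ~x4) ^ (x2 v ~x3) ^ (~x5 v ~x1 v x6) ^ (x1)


CNF with 6 clauses over 7 vars (128 assignments).
An assignment satisfies CNF iff every clause has >=1 true literal.
Check each row (bits = x1,x2,x3,x4,x5,x6,x7; clause T/F shown):
  row 0 [0000000]: clauses=FFTTTF -> 0
  row 1 [0000001]: clauses=FFTTTF -> 0
  row 2 [0000010]: clauses=TFTTTF -> 0
  row 3 [0000011]: clauses=TFTTTF -> 0
  row 4 [0000100]: clauses=FFTTTF -> 0
  (every remaining row is evaluated the same way; all 128 results are listed next)
Full result column, 8 rows per line (x1,x2,x3,x4 fixed per line; x5,x6,x7 runs 000..111 left to right):
  rows 0-7 [x1,x2,x3,x4=0000]: 00000000  (ones: 0)
  rows 8-15 [x1,x2,x3,x4=0001]: 00000000  (ones: 0)
  rows 16-23 [x1,x2,x3,x4=0010]: 00000000  (ones: 0)
  rows 24-31 [x1,x2,x3,x4=0011]: 00000000  (ones: 0)
  rows 32-39 [x1,x2,x3,x4=0100]: 00000000  (ones: 0)
  rows 40-47 [x1,x2,x3,x4=0101]: 00000000  (ones: 0)
  rows 48-55 [x1,x2,x3,x4=0110]: 00000000  (ones: 0)
  rows 56-63 [x1,x2,x3,x4=0111]: 00000000  (ones: 0)
  rows 64-71 [x1,x2,x3,x4=1000]: 00000000  (ones: 0)
  rows 72-79 [x1,x2,x3,x4=1001]: 00000000  (ones: 0)
  rows 80-87 [x1,x2,x3,x4=1010]: 00000000  (ones: 0)
  rows 88-95 [x1,x2,x3,x4=1011]: 00000000  (ones: 0)
  rows 96-103 [x1,x2,x3,x4=1100]: 00000000  (ones: 0)
  rows 104-111 [x1,x2,x3,x4=1101]: 00000000  (ones: 0)
  rows 112-119 [x1,x2,x3,x4=1110]: 11110011  (ones: 6)
  rows 120-127 [x1,x2,x3,x4=1111]: 00000000  (ones: 0)
Satisfying assignments = 0+0+0+0+0+0+0+0+0+0+0+0+0+0+6+0 = 6

6


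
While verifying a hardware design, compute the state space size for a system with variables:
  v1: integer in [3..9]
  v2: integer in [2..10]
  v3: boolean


State space = product of domain sizes of all variables.
Domain sizes:
  v1 (integer in [3..9]): 7
  v2 (integer in [2..10]): 9
  v3 (boolean): 2
Product = 7 * 9 * 2 = 126

126


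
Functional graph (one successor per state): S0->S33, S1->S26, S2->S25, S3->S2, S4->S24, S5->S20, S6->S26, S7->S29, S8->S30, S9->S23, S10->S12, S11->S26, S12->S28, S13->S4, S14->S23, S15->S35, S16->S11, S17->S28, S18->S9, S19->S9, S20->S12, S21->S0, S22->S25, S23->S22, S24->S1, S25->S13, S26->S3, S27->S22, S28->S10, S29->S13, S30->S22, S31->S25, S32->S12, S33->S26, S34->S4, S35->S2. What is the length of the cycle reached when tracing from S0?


Trace from S0 until a state repeats:
  S0 -> S33 -> S26 -> S3 -> S2 -> S25 -> S13 -> S4 -> S24 -> S1 -> S26
S26 first seen at step 2, revisited at step 10.
Cycle length = 10 - 2 = 8

8


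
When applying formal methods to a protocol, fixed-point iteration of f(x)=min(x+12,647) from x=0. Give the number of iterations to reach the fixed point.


Step 1: x=0, cap=647, increment=12
Step 2: x grows by 12 each step until capped at 647; fixed point is x=647
Step 3: iterations = ceil(647/12) = 54

54


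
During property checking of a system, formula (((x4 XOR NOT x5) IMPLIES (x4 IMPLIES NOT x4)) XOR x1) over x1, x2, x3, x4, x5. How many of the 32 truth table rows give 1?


Formula: (((x4 XOR NOT x5) IMPLIES (x4 IMPLIES NOT x4)) XOR x1) over 5 vars (32 rows)
Evaluate each row (x1, x2, x3, x4, x5 as bits, MSB first):
  row 0 [00000]: (((0 XOR NOT 0) IMPLIES (0 IMPLIES NOT 0)) XOR 0) -> 1
  row 1 [00001]: (((0 XOR NOT 1) IMPLIES (0 IMPLIES NOT 0)) XOR 0) -> 1
  row 2 [00010]: (((1 XOR NOT 0) IMPLIES (1 IMPLIES NOT 1)) XOR 0) -> 1
  row 3 [00011]: (((1 XOR NOT 1) IMPLIES (1 IMPLIES NOT 1)) XOR 0) -> 0
  row 4 [00100]: (((0 XOR NOT 0) IMPLIES (0 IMPLIES NOT 0)) XOR 0) -> 1
  row 5 [00101]: (((0 XOR NOT 1) IMPLIES (0 IMPLIES NOT 0)) XOR 0) -> 1
  row 6 [00110]: (((1 XOR NOT 0) IMPLIES (1 IMPLIES NOT 1)) XOR 0) -> 1
  row 7 [00111]: (((1 XOR NOT 1) IMPLIES (1 IMPLIES NOT 1)) XOR 0) -> 0
  row 8 [01000]: (((0 XOR NOT 0) IMPLIES (0 IMPLIES NOT 0)) XOR 0) -> 1
  row 9 [01001]: (((0 XOR NOT 1) IMPLIES (0 IMPLIES NOT 0)) XOR 0) -> 1
  row 10 [01010]: (((1 XOR NOT 0) IMPLIES (1 IMPLIES NOT 1)) XOR 0) -> 1
  row 11 [01011]: (((1 XOR NOT 1) IMPLIES (1 IMPLIES NOT 1)) XOR 0) -> 0
  row 12 [01100]: (((0 XOR NOT 0) IMPLIES (0 IMPLIES NOT 0)) XOR 0) -> 1
  row 13 [01101]: (((0 XOR NOT 1) IMPLIES (0 IMPLIES NOT 0)) XOR 0) -> 1
  row 14 [01110]: (((1 XOR NOT 0) IMPLIES (1 IMPLIES NOT 1)) XOR 0) -> 1
  row 15 [01111]: (((1 XOR NOT 1) IMPLIES (1 IMPLIES NOT 1)) XOR 0) -> 0
  row 16 [10000]: (((0 XOR NOT 0) IMPLIES (0 IMPLIES NOT 0)) XOR 1) -> 0
  row 17 [10001]: (((0 XOR NOT 1) IMPLIES (0 IMPLIES NOT 0)) XOR 1) -> 0
  row 18 [10010]: (((1 XOR NOT 0) IMPLIES (1 IMPLIES NOT 1)) XOR 1) -> 0
  row 19 [10011]: (((1 XOR NOT 1) IMPLIES (1 IMPLIES NOT 1)) XOR 1) -> 1
  row 20 [10100]: (((0 XOR NOT 0) IMPLIES (0 IMPLIES NOT 0)) XOR 1) -> 0
  row 21 [10101]: (((0 XOR NOT 1) IMPLIES (0 IMPLIES NOT 0)) XOR 1) -> 0
  row 22 [10110]: (((1 XOR NOT 0) IMPLIES (1 IMPLIES NOT 1)) XOR 1) -> 0
  row 23 [10111]: (((1 XOR NOT 1) IMPLIES (1 IMPLIES NOT 1)) XOR 1) -> 1
  row 24 [11000]: (((0 XOR NOT 0) IMPLIES (0 IMPLIES NOT 0)) XOR 1) -> 0
  row 25 [11001]: (((0 XOR NOT 1) IMPLIES (0 IMPLIES NOT 0)) XOR 1) -> 0
  row 26 [11010]: (((1 XOR NOT 0) IMPLIES (1 IMPLIES NOT 1)) XOR 1) -> 0
  row 27 [11011]: (((1 XOR NOT 1) IMPLIES (1 IMPLIES NOT 1)) XOR 1) -> 1
  row 28 [11100]: (((0 XOR NOT 0) IMPLIES (0 IMPLIES NOT 0)) XOR 1) -> 0
  row 29 [11101]: (((0 XOR NOT 1) IMPLIES (0 IMPLIES NOT 0)) XOR 1) -> 0
  row 30 [11110]: (((1 XOR NOT 0) IMPLIES (1 IMPLIES NOT 1)) XOR 1) -> 0
  row 31 [11111]: (((1 XOR NOT 1) IMPLIES (1 IMPLIES NOT 1)) XOR 1) -> 1
Full result column, 8 rows per line (x1,x2 fixed per line; x3,x4,x5 runs 000..111 left to right):
  rows 0-7 [x1,x2=00]: 11101110  (ones: 6)
  rows 8-15 [x1,x2=01]: 11101110  (ones: 6)
  rows 16-23 [x1,x2=10]: 00010001  (ones: 2)
  rows 24-31 [x1,x2=11]: 00010001  (ones: 2)
Count of 1-rows = 6+6+2+2 = 16

16


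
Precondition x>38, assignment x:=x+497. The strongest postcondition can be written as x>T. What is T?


Formula: sp(P, x:=E) = exists old_x. (x = E[old_x/x]) AND P[old_x/x] (old_x is the value of x before the assignment; eliminate old_x by solving x = E[old_x/x] for old_x)
Step 1: Precondition P: x>38, i.e. old_x > 38
Step 2: Assignment gives x = old_x + 497, so old_x = x - 497
Step 3: Substitute into P: x - 497 > 38
Step 4: Simplify: x > 38+497 = 535

535


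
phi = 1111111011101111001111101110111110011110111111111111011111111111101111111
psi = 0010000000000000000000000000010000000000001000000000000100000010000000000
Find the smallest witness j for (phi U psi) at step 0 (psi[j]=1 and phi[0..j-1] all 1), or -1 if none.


(phi U psi) at 0: need smallest j with psi[j]=1 and phi[i]=1 for all i in [0,j).
Scan from step 0:
  step 0: phi=1, psi=0 -> continue
  step 1: phi=1, psi=0 -> continue
  step 2: psi=1 and phi held for [0,2) -> witness found
Witness step = 2

2


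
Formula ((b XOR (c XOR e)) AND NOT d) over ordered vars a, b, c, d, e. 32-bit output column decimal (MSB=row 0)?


Formula: ((b XOR (c XOR e)) AND NOT d) over a, b, c, d, e (32 rows)
Evaluate each row (bits = a,b,c,d,e, MSB first):
  row 0 [00000]: ((0 XOR (0 XOR 0)) AND NOT 0) -> 0
  row 1 [00001]: ((0 XOR (0 XOR 1)) AND NOT 0) -> 1
  row 2 [00010]: ((0 XOR (0 XOR 0)) AND NOT 1) -> 0
  row 3 [00011]: ((0 XOR (0 XOR 1)) AND NOT 1) -> 0
  row 4 [00100]: ((0 XOR (1 XOR 0)) AND NOT 0) -> 1
  row 5 [00101]: ((0 XOR (1 XOR 1)) AND NOT 0) -> 0
  row 6 [00110]: ((0 XOR (1 XOR 0)) AND NOT 1) -> 0
  row 7 [00111]: ((0 XOR (1 XOR 1)) AND NOT 1) -> 0
  row 8 [01000]: ((1 XOR (0 XOR 0)) AND NOT 0) -> 1
  row 9 [01001]: ((1 XOR (0 XOR 1)) AND NOT 0) -> 0
  row 10 [01010]: ((1 XOR (0 XOR 0)) AND NOT 1) -> 0
  row 11 [01011]: ((1 XOR (0 XOR 1)) AND NOT 1) -> 0
  row 12 [01100]: ((1 XOR (1 XOR 0)) AND NOT 0) -> 0
  row 13 [01101]: ((1 XOR (1 XOR 1)) AND NOT 0) -> 1
  row 14 [01110]: ((1 XOR (1 XOR 0)) AND NOT 1) -> 0
  row 15 [01111]: ((1 XOR (1 XOR 1)) AND NOT 1) -> 0
  row 16 [10000]: ((0 XOR (0 XOR 0)) AND NOT 0) -> 0
  row 17 [10001]: ((0 XOR (0 XOR 1)) AND NOT 0) -> 1
  row 18 [10010]: ((0 XOR (0 XOR 0)) AND NOT 1) -> 0
  row 19 [10011]: ((0 XOR (0 XOR 1)) AND NOT 1) -> 0
  row 20 [10100]: ((0 XOR (1 XOR 0)) AND NOT 0) -> 1
  row 21 [10101]: ((0 XOR (1 XOR 1)) AND NOT 0) -> 0
  row 22 [10110]: ((0 XOR (1 XOR 0)) AND NOT 1) -> 0
  row 23 [10111]: ((0 XOR (1 XOR 1)) AND NOT 1) -> 0
  row 24 [11000]: ((1 XOR (0 XOR 0)) AND NOT 0) -> 1
  row 25 [11001]: ((1 XOR (0 XOR 1)) AND NOT 0) -> 0
  row 26 [11010]: ((1 XOR (0 XOR 0)) AND NOT 1) -> 0
  row 27 [11011]: ((1 XOR (0 XOR 1)) AND NOT 1) -> 0
  row 28 [11100]: ((1 XOR (1 XOR 0)) AND NOT 0) -> 0
  row 29 [11101]: ((1 XOR (1 XOR 1)) AND NOT 0) -> 1
  row 30 [11110]: ((1 XOR (1 XOR 0)) AND NOT 1) -> 0
  row 31 [11111]: ((1 XOR (1 XOR 1)) AND NOT 1) -> 0
Full result column, 4 rows per line (a,b,c fixed per line; d,e runs 00..11 left to right):
  rows 0-3 [a,b,c=000]: 0100  = hex 4
  rows 4-7 [a,b,c=001]: 1000  = hex 8
  rows 8-11 [a,b,c=010]: 1000  = hex 8
  rows 12-15 [a,b,c=011]: 0100  = hex 4
  rows 16-19 [a,b,c=100]: 0100  = hex 4
  rows 20-23 [a,b,c=101]: 1000  = hex 8
  rows 24-27 [a,b,c=110]: 1000  = hex 8
  rows 28-31 [a,b,c=111]: 0100  = hex 4
Output column (row 0 .. row 31) = 01001000100001000100100010000100
Output column grouped in 4s = 0100 1000 1000 0100 0100 1000 1000 0100 = 0x48844884
Convert to decimal digit by digit (value = value*16 + digit):
  4 -> 4
  4*16 + 8 = 72
  72*16 + 8 = 1160
  1160*16 + 4 = 18564
  18564*16 + 4 = 297028
  297028*16 + 8 = 4752456
  4752456*16 + 8 = 76039304
  76039304*16 + 4 = 1216628868
Decimal = 1216628868

1216628868


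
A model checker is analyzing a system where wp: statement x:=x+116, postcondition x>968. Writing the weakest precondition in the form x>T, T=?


Formula: wp(x:=E, P) = P[E/x] (substitute E for x in postcondition)
Step 1: Postcondition: x>968
Step 2: Substitute x+116 for x: x+116>968
Step 3: Solve for x: x > 968-116 = 852

852


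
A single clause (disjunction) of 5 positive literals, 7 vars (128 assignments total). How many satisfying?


Step 1: Total=2^7=128
Step 2: Unsat when all 5 false: 2^2=4
Step 3: Sat=128-4=124

124


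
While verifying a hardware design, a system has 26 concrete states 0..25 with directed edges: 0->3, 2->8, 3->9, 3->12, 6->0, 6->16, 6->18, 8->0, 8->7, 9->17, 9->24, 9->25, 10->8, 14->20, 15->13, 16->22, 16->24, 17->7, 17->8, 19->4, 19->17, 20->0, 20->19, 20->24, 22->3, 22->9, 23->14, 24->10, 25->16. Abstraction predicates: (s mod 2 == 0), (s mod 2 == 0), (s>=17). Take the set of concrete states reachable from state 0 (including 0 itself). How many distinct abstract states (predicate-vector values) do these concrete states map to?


BFS from 0:
Concrete reachable: {0, 3, 7, 8, 9, 10, 12, 16, 17, 22, 24, 25}
Abstract via predicates (s mod 2 == 0), (s mod 2 == 0), (s>=17):
  (0,0,0) <- {3, 7, 9}
  (0,0,1) <- {17, 25}
  (1,1,0) <- {0, 8, 10, 12, 16}
  (1,1,1) <- {22, 24}
Distinct abstract states = 4

4


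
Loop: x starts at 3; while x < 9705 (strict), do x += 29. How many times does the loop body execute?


Step 1: x goes from 3 toward 9705 by 29; the body runs while x<9705, so iterations = ceil((bound-start)/step)
Step 2: Distance=9702
Step 3: ceil(9702/29)=335

335


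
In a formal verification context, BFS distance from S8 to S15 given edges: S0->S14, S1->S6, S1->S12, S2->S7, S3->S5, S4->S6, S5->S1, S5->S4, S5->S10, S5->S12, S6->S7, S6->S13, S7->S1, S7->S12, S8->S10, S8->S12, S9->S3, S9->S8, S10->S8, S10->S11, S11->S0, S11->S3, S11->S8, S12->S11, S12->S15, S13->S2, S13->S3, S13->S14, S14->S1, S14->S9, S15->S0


BFS layer-by-layer from S8:
  dist 0: {S8}
  dist 1: {S10, S12}
  dist 2: {S11, S15}
  -> S15 reached at distance 2
Shortest path length = 2

2


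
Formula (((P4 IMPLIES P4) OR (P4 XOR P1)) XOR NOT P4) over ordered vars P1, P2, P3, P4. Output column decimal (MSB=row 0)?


Formula: (((P4 IMPLIES P4) OR (P4 XOR P1)) XOR NOT P4) over P1, P2, P3, P4 (16 rows)
Evaluate each row (bits = P1,P2,P3,P4, MSB first):
  row 0 [0000]: (((0 IMPLIES 0) OR (0 XOR 0)) XOR NOT 0) -> 0
  row 1 [0001]: (((1 IMPLIES 1) OR (1 XOR 0)) XOR NOT 1) -> 1
  row 2 [0010]: (((0 IMPLIES 0) OR (0 XOR 0)) XOR NOT 0) -> 0
  row 3 [0011]: (((1 IMPLIES 1) OR (1 XOR 0)) XOR NOT 1) -> 1
  row 4 [0100]: (((0 IMPLIES 0) OR (0 XOR 0)) XOR NOT 0) -> 0
  row 5 [0101]: (((1 IMPLIES 1) OR (1 XOR 0)) XOR NOT 1) -> 1
  row 6 [0110]: (((0 IMPLIES 0) OR (0 XOR 0)) XOR NOT 0) -> 0
  row 7 [0111]: (((1 IMPLIES 1) OR (1 XOR 0)) XOR NOT 1) -> 1
  row 8 [1000]: (((0 IMPLIES 0) OR (0 XOR 1)) XOR NOT 0) -> 0
  row 9 [1001]: (((1 IMPLIES 1) OR (1 XOR 1)) XOR NOT 1) -> 1
  row 10 [1010]: (((0 IMPLIES 0) OR (0 XOR 1)) XOR NOT 0) -> 0
  row 11 [1011]: (((1 IMPLIES 1) OR (1 XOR 1)) XOR NOT 1) -> 1
  row 12 [1100]: (((0 IMPLIES 0) OR (0 XOR 1)) XOR NOT 0) -> 0
  row 13 [1101]: (((1 IMPLIES 1) OR (1 XOR 1)) XOR NOT 1) -> 1
  row 14 [1110]: (((0 IMPLIES 0) OR (0 XOR 1)) XOR NOT 0) -> 0
  row 15 [1111]: (((1 IMPLIES 1) OR (1 XOR 1)) XOR NOT 1) -> 1
Full result column, 4 rows per line (P1,P2 fixed per line; P3,P4 runs 00..11 left to right):
  rows 0-3 [P1,P2=00]: 0101  = hex 5
  rows 4-7 [P1,P2=01]: 0101  = hex 5
  rows 8-11 [P1,P2=10]: 0101  = hex 5
  rows 12-15 [P1,P2=11]: 0101  = hex 5
Output column (row 0 .. row 15) = 0101010101010101
Output column grouped in 4s = 0101 0101 0101 0101 = 0x5555
Convert to decimal digit by digit (value = value*16 + digit):
  5 -> 5
  5*16 + 5 = 85
  85*16 + 5 = 1365
  1365*16 + 5 = 21845
Decimal = 21845

21845


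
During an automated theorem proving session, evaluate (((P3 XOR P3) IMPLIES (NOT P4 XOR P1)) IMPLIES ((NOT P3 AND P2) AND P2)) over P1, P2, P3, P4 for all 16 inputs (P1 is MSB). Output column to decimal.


Formula: (((P3 XOR P3) IMPLIES (NOT P4 XOR P1)) IMPLIES ((NOT P3 AND P2) AND P2)) over P1, P2, P3, P4 (16 rows)
Evaluate each row (bits = P1,P2,P3,P4, MSB first):
  row 0 [0000]: (((0 XOR 0) IMPLIES (NOT 0 XOR 0)) IMPLIES ((NOT 0 AND 0) AND 0)) -> 0
  row 1 [0001]: (((0 XOR 0) IMPLIES (NOT 1 XOR 0)) IMPLIES ((NOT 0 AND 0) AND 0)) -> 0
  row 2 [0010]: (((1 XOR 1) IMPLIES (NOT 0 XOR 0)) IMPLIES ((NOT 1 AND 0) AND 0)) -> 0
  row 3 [0011]: (((1 XOR 1) IMPLIES (NOT 1 XOR 0)) IMPLIES ((NOT 1 AND 0) AND 0)) -> 0
  row 4 [0100]: (((0 XOR 0) IMPLIES (NOT 0 XOR 0)) IMPLIES ((NOT 0 AND 1) AND 1)) -> 1
  row 5 [0101]: (((0 XOR 0) IMPLIES (NOT 1 XOR 0)) IMPLIES ((NOT 0 AND 1) AND 1)) -> 1
  row 6 [0110]: (((1 XOR 1) IMPLIES (NOT 0 XOR 0)) IMPLIES ((NOT 1 AND 1) AND 1)) -> 0
  row 7 [0111]: (((1 XOR 1) IMPLIES (NOT 1 XOR 0)) IMPLIES ((NOT 1 AND 1) AND 1)) -> 0
  row 8 [1000]: (((0 XOR 0) IMPLIES (NOT 0 XOR 1)) IMPLIES ((NOT 0 AND 0) AND 0)) -> 0
  row 9 [1001]: (((0 XOR 0) IMPLIES (NOT 1 XOR 1)) IMPLIES ((NOT 0 AND 0) AND 0)) -> 0
  row 10 [1010]: (((1 XOR 1) IMPLIES (NOT 0 XOR 1)) IMPLIES ((NOT 1 AND 0) AND 0)) -> 0
  row 11 [1011]: (((1 XOR 1) IMPLIES (NOT 1 XOR 1)) IMPLIES ((NOT 1 AND 0) AND 0)) -> 0
  row 12 [1100]: (((0 XOR 0) IMPLIES (NOT 0 XOR 1)) IMPLIES ((NOT 0 AND 1) AND 1)) -> 1
  row 13 [1101]: (((0 XOR 0) IMPLIES (NOT 1 XOR 1)) IMPLIES ((NOT 0 AND 1) AND 1)) -> 1
  row 14 [1110]: (((1 XOR 1) IMPLIES (NOT 0 XOR 1)) IMPLIES ((NOT 1 AND 1) AND 1)) -> 0
  row 15 [1111]: (((1 XOR 1) IMPLIES (NOT 1 XOR 1)) IMPLIES ((NOT 1 AND 1) AND 1)) -> 0
Full result column, 4 rows per line (P1,P2 fixed per line; P3,P4 runs 00..11 left to right):
  rows 0-3 [P1,P2=00]: 0000  = hex 0
  rows 4-7 [P1,P2=01]: 1100  = hex C
  rows 8-11 [P1,P2=10]: 0000  = hex 0
  rows 12-15 [P1,P2=11]: 1100  = hex C
Output column (row 0 .. row 15) = 0000110000001100
Output column grouped in 4s = 0000 1100 0000 1100 = 0x0C0C
Convert to decimal digit by digit (value = value*16 + digit):
  0 -> 0
  0*16 + 12 (C) = 12
  12*16 + 0 = 192
  192*16 + 12 (C) = 3084
Decimal = 3084

3084


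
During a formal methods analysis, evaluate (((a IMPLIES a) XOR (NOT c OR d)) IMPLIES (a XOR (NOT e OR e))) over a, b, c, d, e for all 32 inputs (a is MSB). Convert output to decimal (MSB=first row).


Formula: (((a IMPLIES a) XOR (NOT c OR d)) IMPLIES (a XOR (NOT e OR e))) over a, b, c, d, e (32 rows)
Evaluate each row (bits = a,b,c,d,e, MSB first):
  row 0 [00000]: (((0 IMPLIES 0) XOR (NOT 0 OR 0)) IMPLIES (0 XOR (NOT 0 OR 0))) -> 1
  row 1 [00001]: (((0 IMPLIES 0) XOR (NOT 0 OR 0)) IMPLIES (0 XOR (NOT 1 OR 1))) -> 1
  row 2 [00010]: (((0 IMPLIES 0) XOR (NOT 0 OR 1)) IMPLIES (0 XOR (NOT 0 OR 0))) -> 1
  row 3 [00011]: (((0 IMPLIES 0) XOR (NOT 0 OR 1)) IMPLIES (0 XOR (NOT 1 OR 1))) -> 1
  row 4 [00100]: (((0 IMPLIES 0) XOR (NOT 1 OR 0)) IMPLIES (0 XOR (NOT 0 OR 0))) -> 1
  row 5 [00101]: (((0 IMPLIES 0) XOR (NOT 1 OR 0)) IMPLIES (0 XOR (NOT 1 OR 1))) -> 1
  row 6 [00110]: (((0 IMPLIES 0) XOR (NOT 1 OR 1)) IMPLIES (0 XOR (NOT 0 OR 0))) -> 1
  row 7 [00111]: (((0 IMPLIES 0) XOR (NOT 1 OR 1)) IMPLIES (0 XOR (NOT 1 OR 1))) -> 1
  row 8 [01000]: (((0 IMPLIES 0) XOR (NOT 0 OR 0)) IMPLIES (0 XOR (NOT 0 OR 0))) -> 1
  row 9 [01001]: (((0 IMPLIES 0) XOR (NOT 0 OR 0)) IMPLIES (0 XOR (NOT 1 OR 1))) -> 1
  row 10 [01010]: (((0 IMPLIES 0) XOR (NOT 0 OR 1)) IMPLIES (0 XOR (NOT 0 OR 0))) -> 1
  row 11 [01011]: (((0 IMPLIES 0) XOR (NOT 0 OR 1)) IMPLIES (0 XOR (NOT 1 OR 1))) -> 1
  row 12 [01100]: (((0 IMPLIES 0) XOR (NOT 1 OR 0)) IMPLIES (0 XOR (NOT 0 OR 0))) -> 1
  row 13 [01101]: (((0 IMPLIES 0) XOR (NOT 1 OR 0)) IMPLIES (0 XOR (NOT 1 OR 1))) -> 1
  row 14 [01110]: (((0 IMPLIES 0) XOR (NOT 1 OR 1)) IMPLIES (0 XOR (NOT 0 OR 0))) -> 1
  row 15 [01111]: (((0 IMPLIES 0) XOR (NOT 1 OR 1)) IMPLIES (0 XOR (NOT 1 OR 1))) -> 1
  row 16 [10000]: (((1 IMPLIES 1) XOR (NOT 0 OR 0)) IMPLIES (1 XOR (NOT 0 OR 0))) -> 1
  row 17 [10001]: (((1 IMPLIES 1) XOR (NOT 0 OR 0)) IMPLIES (1 XOR (NOT 1 OR 1))) -> 1
  row 18 [10010]: (((1 IMPLIES 1) XOR (NOT 0 OR 1)) IMPLIES (1 XOR (NOT 0 OR 0))) -> 1
  row 19 [10011]: (((1 IMPLIES 1) XOR (NOT 0 OR 1)) IMPLIES (1 XOR (NOT 1 OR 1))) -> 1
  row 20 [10100]: (((1 IMPLIES 1) XOR (NOT 1 OR 0)) IMPLIES (1 XOR (NOT 0 OR 0))) -> 0
  row 21 [10101]: (((1 IMPLIES 1) XOR (NOT 1 OR 0)) IMPLIES (1 XOR (NOT 1 OR 1))) -> 0
  row 22 [10110]: (((1 IMPLIES 1) XOR (NOT 1 OR 1)) IMPLIES (1 XOR (NOT 0 OR 0))) -> 1
  row 23 [10111]: (((1 IMPLIES 1) XOR (NOT 1 OR 1)) IMPLIES (1 XOR (NOT 1 OR 1))) -> 1
  row 24 [11000]: (((1 IMPLIES 1) XOR (NOT 0 OR 0)) IMPLIES (1 XOR (NOT 0 OR 0))) -> 1
  row 25 [11001]: (((1 IMPLIES 1) XOR (NOT 0 OR 0)) IMPLIES (1 XOR (NOT 1 OR 1))) -> 1
  row 26 [11010]: (((1 IMPLIES 1) XOR (NOT 0 OR 1)) IMPLIES (1 XOR (NOT 0 OR 0))) -> 1
  row 27 [11011]: (((1 IMPLIES 1) XOR (NOT 0 OR 1)) IMPLIES (1 XOR (NOT 1 OR 1))) -> 1
  row 28 [11100]: (((1 IMPLIES 1) XOR (NOT 1 OR 0)) IMPLIES (1 XOR (NOT 0 OR 0))) -> 0
  row 29 [11101]: (((1 IMPLIES 1) XOR (NOT 1 OR 0)) IMPLIES (1 XOR (NOT 1 OR 1))) -> 0
  row 30 [11110]: (((1 IMPLIES 1) XOR (NOT 1 OR 1)) IMPLIES (1 XOR (NOT 0 OR 0))) -> 1
  row 31 [11111]: (((1 IMPLIES 1) XOR (NOT 1 OR 1)) IMPLIES (1 XOR (NOT 1 OR 1))) -> 1
Full result column, 4 rows per line (a,b,c fixed per line; d,e runs 00..11 left to right):
  rows 0-3 [a,b,c=000]: 1111  = hex F
  rows 4-7 [a,b,c=001]: 1111  = hex F
  rows 8-11 [a,b,c=010]: 1111  = hex F
  rows 12-15 [a,b,c=011]: 1111  = hex F
  rows 16-19 [a,b,c=100]: 1111  = hex F
  rows 20-23 [a,b,c=101]: 0011  = hex 3
  rows 24-27 [a,b,c=110]: 1111  = hex F
  rows 28-31 [a,b,c=111]: 0011  = hex 3
Output column (row 0 .. row 31) = 11111111111111111111001111110011
Output column grouped in 4s = 1111 1111 1111 1111 1111 0011 1111 0011 = 0xFFFFF3F3
Convert to decimal digit by digit (value = value*16 + digit):
  F -> 15
  15*16 + 15 (F) = 255
  255*16 + 15 (F) = 4095
  4095*16 + 15 (F) = 65535
  65535*16 + 15 (F) = 1048575
  1048575*16 + 3 = 16777203
  16777203*16 + 15 (F) = 268435263
  268435263*16 + 3 = 4294964211
Decimal = 4294964211

4294964211


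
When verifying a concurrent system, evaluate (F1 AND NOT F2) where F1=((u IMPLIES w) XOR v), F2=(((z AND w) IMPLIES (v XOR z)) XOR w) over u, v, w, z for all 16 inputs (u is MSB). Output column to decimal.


F1 = ((u IMPLIES w) XOR v)
F2 = (((z AND w) IMPLIES (v XOR z)) XOR w)
Counterexample to F1=>F2 is where F1=1 and F2=0.
Evaluate each row (bits = u,v,w,z, MSB first):
  row 0 [0000]: F1=1 F2=1 -> F1&~F2 -> 0
  row 1 [0001]: F1=1 F2=1 -> F1&~F2 -> 0
  row 2 [0010]: F1=1 F2=0 -> F1&~F2 -> 1
  row 3 [0011]: F1=1 F2=0 -> F1&~F2 -> 1
  row 4 [0100]: F1=0 F2=1 -> F1&~F2 -> 0
  row 5 [0101]: F1=0 F2=1 -> F1&~F2 -> 0
  row 6 [0110]: F1=0 F2=0 -> F1&~F2 -> 0
  row 7 [0111]: F1=0 F2=1 -> F1&~F2 -> 0
  row 8 [1000]: F1=0 F2=1 -> F1&~F2 -> 0
  row 9 [1001]: F1=0 F2=1 -> F1&~F2 -> 0
  row 10 [1010]: F1=1 F2=0 -> F1&~F2 -> 1
  row 11 [1011]: F1=1 F2=0 -> F1&~F2 -> 1
  row 12 [1100]: F1=1 F2=1 -> F1&~F2 -> 0
  row 13 [1101]: F1=1 F2=1 -> F1&~F2 -> 0
  row 14 [1110]: F1=0 F2=0 -> F1&~F2 -> 0
  row 15 [1111]: F1=0 F2=1 -> F1&~F2 -> 0
Full result column, 4 rows per line (u,v fixed per line; w,z runs 00..11 left to right):
  rows 0-3 [u,v=00]: 0011  = hex 3
  rows 4-7 [u,v=01]: 0000  = hex 0
  rows 8-11 [u,v=10]: 0011  = hex 3
  rows 12-15 [u,v=11]: 0000  = hex 0
Counterexample vector (row 0 .. row 15) = 0011000000110000
Output column grouped in 4s = 0011 0000 0011 0000 = 0x3030
Convert to decimal digit by digit (value = value*16 + digit):
  3 -> 3
  3*16 + 0 = 48
  48*16 + 3 = 771
  771*16 + 0 = 12336
Decimal = 12336

12336


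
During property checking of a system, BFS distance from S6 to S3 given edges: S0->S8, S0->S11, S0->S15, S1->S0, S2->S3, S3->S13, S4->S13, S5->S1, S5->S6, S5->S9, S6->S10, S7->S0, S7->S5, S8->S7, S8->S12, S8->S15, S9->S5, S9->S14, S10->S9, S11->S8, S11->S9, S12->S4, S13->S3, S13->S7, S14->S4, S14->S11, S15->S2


BFS layer-by-layer from S6:
  dist 0: {S6}
  dist 1: {S10}
  dist 2: {S9}
  dist 3: {S5, S14}
  dist 4: {S1, S4, S11}
  dist 5: {S0, S8, S13}
  dist 6: {S3, S7, S12, S15}
  -> S3 reached at distance 6
Shortest path length = 6

6


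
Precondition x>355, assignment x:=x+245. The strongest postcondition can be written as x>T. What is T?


Formula: sp(P, x:=E) = exists old_x. (x = E[old_x/x]) AND P[old_x/x] (old_x is the value of x before the assignment; eliminate old_x by solving x = E[old_x/x] for old_x)
Step 1: Precondition P: x>355, i.e. old_x > 355
Step 2: Assignment gives x = old_x + 245, so old_x = x - 245
Step 3: Substitute into P: x - 245 > 355
Step 4: Simplify: x > 355+245 = 600

600


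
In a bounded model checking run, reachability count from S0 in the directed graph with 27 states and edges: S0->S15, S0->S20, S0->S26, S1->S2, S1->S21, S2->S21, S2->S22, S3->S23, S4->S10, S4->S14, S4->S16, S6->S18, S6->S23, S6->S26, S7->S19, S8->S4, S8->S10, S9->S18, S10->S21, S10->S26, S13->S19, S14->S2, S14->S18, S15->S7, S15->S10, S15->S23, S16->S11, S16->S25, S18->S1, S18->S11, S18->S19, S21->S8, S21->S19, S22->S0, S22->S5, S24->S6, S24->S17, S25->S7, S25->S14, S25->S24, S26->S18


BFS from S0:
  layer 0: {S0}
  layer 1: {S15, S20, S26}
  layer 2: {S7, S10, S18, S23}
  layer 3: {S1, S11, S19, S21}
  layer 4: {S2, S8}
  layer 5: {S4, S22}
  layer 6: {S5, S14, S16}
  layer 7: {S25}
  layer 8: {S24}
  layer 9: {S6, S17}
Reachable set: {S0, S1, S2, S4, S5, S6, S7, S8, S10, S11, S14, S15, S16, S17, S18, S19, S20, S21, S22, S23, S24, S25, S26}
Count = 23

23


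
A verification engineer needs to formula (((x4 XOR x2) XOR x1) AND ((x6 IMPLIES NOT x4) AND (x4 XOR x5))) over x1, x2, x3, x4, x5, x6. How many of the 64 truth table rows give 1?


Formula: (((x4 XOR x2) XOR x1) AND ((x6 IMPLIES NOT x4) AND (x4 XOR x5))) over 6 vars (64 rows)
Evaluate each row (x1, x2, x3, x4, x5, x6 as bits, MSB first):
  row 0 [000000]: (((0 XOR 0) XOR 0) AND ((0 IMPLIES NOT 0) AND (0 XOR 0))) -> 0
  row 1 [000001]: (((0 XOR 0) XOR 0) AND ((1 IMPLIES NOT 0) AND (0 XOR 0))) -> 0
  row 2 [000010]: (((0 XOR 0) XOR 0) AND ((0 IMPLIES NOT 0) AND (0 XOR 1))) -> 0
  row 3 [000011]: (((0 XOR 0) XOR 0) AND ((1 IMPLIES NOT 0) AND (0 XOR 1))) -> 0
  row 4 [000100]: (((1 XOR 0) XOR 0) AND ((0 IMPLIES NOT 1) AND (1 XOR 0))) -> 1
  (every remaining row is evaluated the same way; all 64 results are listed next)
Full result column, 8 rows per line (x1,x2,x3 fixed per line; x4,x5,x6 runs 000..111 left to right):
  rows 0-7 [x1,x2,x3=000]: 00001000  (ones: 1)
  rows 8-15 [x1,x2,x3=001]: 00001000  (ones: 1)
  rows 16-23 [x1,x2,x3=010]: 00110000  (ones: 2)
  rows 24-31 [x1,x2,x3=011]: 00110000  (ones: 2)
  rows 32-39 [x1,x2,x3=100]: 00110000  (ones: 2)
  rows 40-47 [x1,x2,x3=101]: 00110000  (ones: 2)
  rows 48-55 [x1,x2,x3=110]: 00001000  (ones: 1)
  rows 56-63 [x1,x2,x3=111]: 00001000  (ones: 1)
Count of 1-rows = 1+1+2+2+2+2+1+1 = 12

12


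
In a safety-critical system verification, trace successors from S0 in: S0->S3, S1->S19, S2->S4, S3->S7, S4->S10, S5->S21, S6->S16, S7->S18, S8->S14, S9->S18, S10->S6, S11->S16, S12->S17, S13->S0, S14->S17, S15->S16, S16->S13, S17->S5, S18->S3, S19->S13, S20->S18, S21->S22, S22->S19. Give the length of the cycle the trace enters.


Trace from S0 until a state repeats:
  S0 -> S3 -> S7 -> S18 -> S3
S3 first seen at step 1, revisited at step 4.
Cycle length = 4 - 1 = 3

3
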